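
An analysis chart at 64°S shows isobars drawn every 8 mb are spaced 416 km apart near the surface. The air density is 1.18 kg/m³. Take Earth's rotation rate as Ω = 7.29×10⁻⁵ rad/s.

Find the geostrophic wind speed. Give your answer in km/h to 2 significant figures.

Coriolis parameter at 64°S:
f = 2Ω sin φ = 2 × 7.29×10⁻⁵ × sin 64° = 1.31×10⁻⁴ s⁻¹
Pressure gradient: |∂P/∂n| = 800 Pa / 416000 m = 1.92×10⁻³ Pa/m
Geostrophic balance (pressure-gradient force = Coriolis force):
V_g = (1/(fρ)) |∂P/∂n| = 1.92×10⁻³ / (1.31×10⁻⁴ × 1.18) = 12.4 m/s
Converting: 12.4 m/s × 3.6 = 45 km/h

45 km/h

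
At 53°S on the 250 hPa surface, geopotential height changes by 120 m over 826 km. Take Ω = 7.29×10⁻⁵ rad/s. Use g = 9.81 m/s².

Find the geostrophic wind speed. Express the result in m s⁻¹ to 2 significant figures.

Coriolis parameter at 53°S:
f = 2Ω sin φ = 2 × 7.29×10⁻⁵ × sin 53° = 1.16×10⁻⁴ s⁻¹
Height gradient: |∂Z/∂n| = 120 m / 826000 m = 1.45×10⁻⁴
On a pressure surface, geostrophic balance gives V_g = (g/f)|∂Z/∂n|:
V_g = 9.81 × 1.45×10⁻⁴ / 1.16×10⁻⁴ = 12.2 m/s

12 m s⁻¹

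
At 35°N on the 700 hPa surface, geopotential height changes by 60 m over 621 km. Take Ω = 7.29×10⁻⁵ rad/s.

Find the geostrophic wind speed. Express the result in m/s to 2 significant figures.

Coriolis parameter at 35°N:
f = 2Ω sin φ = 2 × 7.29×10⁻⁵ × sin 35° = 8.36×10⁻⁵ s⁻¹
Height gradient: |∂Z/∂n| = 60 m / 621000 m = 9.66×10⁻⁵
On a pressure surface, geostrophic balance gives V_g = (g/f)|∂Z/∂n|:
V_g = 9.81 × 9.66×10⁻⁵ / 8.36×10⁻⁵ = 11.3 m/s

11 m/s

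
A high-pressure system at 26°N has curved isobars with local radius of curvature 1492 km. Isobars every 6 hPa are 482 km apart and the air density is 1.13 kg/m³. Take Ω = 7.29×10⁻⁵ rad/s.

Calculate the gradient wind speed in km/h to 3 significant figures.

Coriolis parameter at 26°N:
f = 2Ω sin φ = 2 × 7.29×10⁻⁵ × sin 26° = 6.39×10⁻⁵ s⁻¹
Pressure gradient: |∂P/∂n| = 600 Pa / 482000 m = 1.24×10⁻³ Pa/m
Geostrophic speed: V_g = |∂P/∂n|/(fρ) = 1.24×10⁻³/(6.39×10⁻⁵ × 1.13) = 17.2 m/s
Around a high, pressure-gradient force acts outward with centrifugal, so Coriolis balances both:
fV = (1/ρ)|∂P/∂n| + V²/R  →  V² − fR·V + fR·V_g = 0
With fR = 6.39×10⁻⁵ × 1492×10³ m = 95.4 m/s:
V = [fR − √((fR)² − 4 fR V_g)]/2 = [95.4 − √(95.4² − 4×95.4×17.2)]/2 = 22.6 m/s
Supergeostrophic (V > V_g = 17.2 m/s), as expected around a high.
Converting: 22.6 m/s × 3.6 = 81.3 km/h

81.3 km/h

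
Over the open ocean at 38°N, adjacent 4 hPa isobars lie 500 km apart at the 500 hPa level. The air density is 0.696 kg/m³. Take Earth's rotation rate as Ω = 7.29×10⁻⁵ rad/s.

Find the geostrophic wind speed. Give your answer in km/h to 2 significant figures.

46 km/h

Coriolis parameter at 38°N:
f = 2Ω sin φ = 2 × 7.29×10⁻⁵ × sin 38° = 8.98×10⁻⁵ s⁻¹
Pressure gradient: |∂P/∂n| = 400 Pa / 500000 m = 8.00×10⁻⁴ Pa/m
Geostrophic balance (pressure-gradient force = Coriolis force):
V_g = (1/(fρ)) |∂P/∂n| = 8.00×10⁻⁴ / (8.98×10⁻⁵ × 0.696) = 12.8 m/s
Converting: 12.8 m/s × 3.6 = 46 km/h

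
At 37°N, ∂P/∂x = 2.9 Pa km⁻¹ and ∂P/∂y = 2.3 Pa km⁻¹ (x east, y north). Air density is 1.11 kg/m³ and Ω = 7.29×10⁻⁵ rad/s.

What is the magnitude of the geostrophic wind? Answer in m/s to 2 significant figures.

Coriolis parameter at 37°N:
f = 2Ω sin φ = 2 × 7.29×10⁻⁵ × sin 37° = 8.77×10⁻⁵ s⁻¹
Component geostrophic relations (x east, y north):
u_g = −(1/(fρ)) ∂P/∂y,  v_g = (1/(fρ)) ∂P/∂x
u_g = −(2.3×10⁻³)/(8.77×10⁻⁵ × 1.11) = −23.6 m/s;  v_g = (2.9×10⁻³)/(8.77×10⁻⁵ × 1.11) = 29.8 m/s
|V_g| = √(u_g² + v_g²) = 38.0 m/s

38 m/s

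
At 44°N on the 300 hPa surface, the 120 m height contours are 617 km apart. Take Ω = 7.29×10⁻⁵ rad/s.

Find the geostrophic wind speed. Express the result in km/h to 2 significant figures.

Coriolis parameter at 44°N:
f = 2Ω sin φ = 2 × 7.29×10⁻⁵ × sin 44° = 1.01×10⁻⁴ s⁻¹
Height gradient: |∂Z/∂n| = 120 m / 617000 m = 1.94×10⁻⁴
On a pressure surface, geostrophic balance gives V_g = (g/f)|∂Z/∂n|:
V_g = 9.81 × 1.94×10⁻⁴ / 1.01×10⁻⁴ = 18.8 m/s
Converting: 18.8 m/s × 3.6 = 68 km/h

68 km/h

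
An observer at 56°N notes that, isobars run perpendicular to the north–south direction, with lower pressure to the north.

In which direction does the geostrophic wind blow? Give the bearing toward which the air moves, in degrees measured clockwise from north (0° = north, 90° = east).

090°

The pressure-gradient force points toward the north (bearing 000°).
Geostrophic balance: in the Northern Hemisphere the Coriolis force deflects motion to the right, so the geostrophic wind blows 90° to the right of the pressure-gradient force (low pressure on the left).
Rotating 000° by 90° clockwise gives 090° — the wind blows toward the east.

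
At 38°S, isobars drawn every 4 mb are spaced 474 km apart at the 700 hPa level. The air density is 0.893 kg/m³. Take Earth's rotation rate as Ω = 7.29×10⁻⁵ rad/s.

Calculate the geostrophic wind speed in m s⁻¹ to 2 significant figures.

11 m s⁻¹

Coriolis parameter at 38°S:
f = 2Ω sin φ = 2 × 7.29×10⁻⁵ × sin 38° = 8.98×10⁻⁵ s⁻¹
Pressure gradient: |∂P/∂n| = 400 Pa / 474000 m = 8.44×10⁻⁴ Pa/m
Geostrophic balance (pressure-gradient force = Coriolis force):
V_g = (1/(fρ)) |∂P/∂n| = 8.44×10⁻⁴ / (8.98×10⁻⁵ × 0.893) = 10.5 m/s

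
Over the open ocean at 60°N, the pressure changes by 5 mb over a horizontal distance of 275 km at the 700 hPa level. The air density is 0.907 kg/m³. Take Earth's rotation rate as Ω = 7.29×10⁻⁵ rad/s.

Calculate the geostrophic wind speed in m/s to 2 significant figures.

16 m/s

Coriolis parameter at 60°N:
f = 2Ω sin φ = 2 × 7.29×10⁻⁵ × sin 60° = 1.26×10⁻⁴ s⁻¹
Pressure gradient: |∂P/∂n| = 500 Pa / 275000 m = 1.82×10⁻³ Pa/m
Geostrophic balance (pressure-gradient force = Coriolis force):
V_g = (1/(fρ)) |∂P/∂n| = 1.82×10⁻³ / (1.26×10⁻⁴ × 0.907) = 15.9 m/s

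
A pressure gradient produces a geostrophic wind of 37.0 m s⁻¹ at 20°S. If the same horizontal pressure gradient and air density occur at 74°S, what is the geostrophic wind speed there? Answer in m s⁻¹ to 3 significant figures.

With the same pressure gradient and density, V_g ∝ 1/f ∝ 1/sin φ.
V₂ = V₁ · sin φ₁ / sin φ₂ = 37.0 × sin 20° / sin 74°
V₂ = 37.0 × 0.3420/0.9613 = 13.2 m s⁻¹

13.2 m s⁻¹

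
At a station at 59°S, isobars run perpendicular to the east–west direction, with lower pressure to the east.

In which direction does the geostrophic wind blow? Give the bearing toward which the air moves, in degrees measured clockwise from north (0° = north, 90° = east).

000°

The pressure-gradient force points toward the east (bearing 090°).
Geostrophic balance: in the Southern Hemisphere the Coriolis force deflects motion to the left, so the geostrophic wind blows 90° to the left of the pressure-gradient force (low pressure on the right).
Rotating 090° by 90° counterclockwise gives 000° — the wind blows toward the north.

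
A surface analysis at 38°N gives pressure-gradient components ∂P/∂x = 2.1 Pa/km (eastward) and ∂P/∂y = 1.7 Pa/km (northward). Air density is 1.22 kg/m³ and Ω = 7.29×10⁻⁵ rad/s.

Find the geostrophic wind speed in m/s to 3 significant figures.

24.7 m/s

Coriolis parameter at 38°N:
f = 2Ω sin φ = 2 × 7.29×10⁻⁵ × sin 38° = 8.98×10⁻⁵ s⁻¹
Component geostrophic relations (x east, y north):
u_g = −(1/(fρ)) ∂P/∂y,  v_g = (1/(fρ)) ∂P/∂x
u_g = −(1.7×10⁻³)/(8.98×10⁻⁵ × 1.22) = −15.5 m/s;  v_g = (2.1×10⁻³)/(8.98×10⁻⁵ × 1.22) = 19.2 m/s
|V_g| = √(u_g² + v_g²) = 24.7 m/s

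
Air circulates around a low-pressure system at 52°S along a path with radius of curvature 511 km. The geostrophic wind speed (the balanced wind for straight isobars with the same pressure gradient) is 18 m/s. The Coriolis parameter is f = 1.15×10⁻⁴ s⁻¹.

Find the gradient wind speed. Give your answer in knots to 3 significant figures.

Around a low, centrifugal force acts outward with Coriolis, so pressure-gradient force balances both:
(1/ρ)|∂P/∂n| = fV + V²/R  →  V² + fR·V − fR·V_g = 0
With fR = 1.15×10⁻⁴ × 511×10³ m = 58.8 m/s:
V = [−fR + √((fR)² + 4 fR V_g)]/2 = [−58.8 + √(58.8² + 4×58.8×18)]/2 = 14.4 m/s
Subgeostrophic (V < V_g = 18 m/s), as expected around a low.
Converting: 14.4 m/s × 1.944 = 28.1 knots

28.1 knots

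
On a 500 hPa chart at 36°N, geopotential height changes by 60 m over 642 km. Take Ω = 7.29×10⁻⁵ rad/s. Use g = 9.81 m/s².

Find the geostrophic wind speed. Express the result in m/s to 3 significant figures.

Coriolis parameter at 36°N:
f = 2Ω sin φ = 2 × 7.29×10⁻⁵ × sin 36° = 8.57×10⁻⁵ s⁻¹
Height gradient: |∂Z/∂n| = 60 m / 642000 m = 9.35×10⁻⁵
On a pressure surface, geostrophic balance gives V_g = (g/f)|∂Z/∂n|:
V_g = 9.81 × 9.35×10⁻⁵ / 8.57×10⁻⁵ = 10.7 m/s

10.7 m/s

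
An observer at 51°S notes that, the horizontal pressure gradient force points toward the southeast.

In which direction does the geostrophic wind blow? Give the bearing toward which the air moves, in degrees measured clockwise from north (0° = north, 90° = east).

The pressure-gradient force points toward the southeast (bearing 135°).
Geostrophic balance: in the Southern Hemisphere the Coriolis force deflects motion to the left, so the geostrophic wind blows 90° to the left of the pressure-gradient force (low pressure on the right).
Rotating 135° by 90° counterclockwise gives 045° — the wind blows toward the northeast.

045°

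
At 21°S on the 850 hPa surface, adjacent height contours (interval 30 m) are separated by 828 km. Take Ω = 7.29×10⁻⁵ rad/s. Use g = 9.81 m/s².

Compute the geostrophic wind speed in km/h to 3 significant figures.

24.5 km/h

Coriolis parameter at 21°S:
f = 2Ω sin φ = 2 × 7.29×10⁻⁵ × sin 21° = 5.23×10⁻⁵ s⁻¹
Height gradient: |∂Z/∂n| = 30 m / 828000 m = 3.62×10⁻⁵
On a pressure surface, geostrophic balance gives V_g = (g/f)|∂Z/∂n|:
V_g = 9.81 × 3.62×10⁻⁵ / 5.23×10⁻⁵ = 6.80 m/s
Converting: 6.80 m/s × 3.6 = 24.5 km/h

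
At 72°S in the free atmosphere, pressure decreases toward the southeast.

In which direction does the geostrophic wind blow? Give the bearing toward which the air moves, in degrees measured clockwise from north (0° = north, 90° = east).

045°

The pressure-gradient force points toward the southeast (bearing 135°).
Geostrophic balance: in the Southern Hemisphere the Coriolis force deflects motion to the left, so the geostrophic wind blows 90° to the left of the pressure-gradient force (low pressure on the right).
Rotating 135° by 90° counterclockwise gives 045° — the wind blows toward the northeast.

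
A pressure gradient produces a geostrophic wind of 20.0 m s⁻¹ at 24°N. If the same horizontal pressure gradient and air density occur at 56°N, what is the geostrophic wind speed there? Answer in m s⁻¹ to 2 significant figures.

9.8 m s⁻¹

With the same pressure gradient and density, V_g ∝ 1/f ∝ 1/sin φ.
V₂ = V₁ · sin φ₁ / sin φ₂ = 20.0 × sin 24° / sin 56°
V₂ = 20.0 × 0.4067/0.8290 = 9.8 m s⁻¹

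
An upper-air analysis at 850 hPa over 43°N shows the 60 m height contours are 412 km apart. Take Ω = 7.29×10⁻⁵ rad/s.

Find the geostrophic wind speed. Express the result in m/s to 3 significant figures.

Coriolis parameter at 43°N:
f = 2Ω sin φ = 2 × 7.29×10⁻⁵ × sin 43° = 9.94×10⁻⁵ s⁻¹
Height gradient: |∂Z/∂n| = 60 m / 412000 m = 1.46×10⁻⁴
On a pressure surface, geostrophic balance gives V_g = (g/f)|∂Z/∂n|:
V_g = 9.81 × 1.46×10⁻⁴ / 9.94×10⁻⁵ = 14.4 m/s

14.4 m/s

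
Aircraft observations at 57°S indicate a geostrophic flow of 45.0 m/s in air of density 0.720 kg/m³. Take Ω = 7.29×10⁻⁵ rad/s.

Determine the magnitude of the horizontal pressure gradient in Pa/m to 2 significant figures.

Coriolis parameter at 57°S:
f = 2Ω sin φ = 2 × 7.29×10⁻⁵ × sin 57° = 1.22×10⁻⁴ s⁻¹
Geostrophic balance rearranged: |∂P/∂n| = f ρ V_g
|∂P/∂n| = 1.22×10⁻⁴ × 0.720 × 45.0 = 3.96×10⁻³ Pa/m

4.0×10⁻³ Pa/m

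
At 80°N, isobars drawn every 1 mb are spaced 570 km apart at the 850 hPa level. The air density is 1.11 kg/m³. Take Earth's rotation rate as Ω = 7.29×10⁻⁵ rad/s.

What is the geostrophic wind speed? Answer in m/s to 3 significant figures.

1.10 m/s

Coriolis parameter at 80°N:
f = 2Ω sin φ = 2 × 7.29×10⁻⁵ × sin 80° = 1.44×10⁻⁴ s⁻¹
Pressure gradient: |∂P/∂n| = 100 Pa / 570000 m = 1.75×10⁻⁴ Pa/m
Geostrophic balance (pressure-gradient force = Coriolis force):
V_g = (1/(fρ)) |∂P/∂n| = 1.75×10⁻⁴ / (1.44×10⁻⁴ × 1.11) = 1.10 m/s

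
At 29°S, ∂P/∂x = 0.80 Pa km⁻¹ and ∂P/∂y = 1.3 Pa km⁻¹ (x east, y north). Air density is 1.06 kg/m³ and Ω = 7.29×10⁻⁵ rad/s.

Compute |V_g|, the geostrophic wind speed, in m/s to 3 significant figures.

20.4 m/s

Coriolis parameter at 29°S:
f = 2Ω sin φ = 2 × 7.29×10⁻⁵ × sin 29° = 7.07×10⁻⁵ s⁻¹
In the Southern Hemisphere f is negative: f = −7.07×10⁻⁵ s⁻¹.
Component geostrophic relations (x east, y north):
u_g = −(1/(fρ)) ∂P/∂y,  v_g = (1/(fρ)) ∂P/∂x
u_g = −(1.3×10⁻³)/(−7.07×10⁻⁵ × 1.06) = 17.4 m/s;  v_g = (0.80×10⁻³)/(−7.07×10⁻⁵ × 1.06) = −10.7 m/s
|V_g| = √(u_g² + v_g²) = 20.4 m/s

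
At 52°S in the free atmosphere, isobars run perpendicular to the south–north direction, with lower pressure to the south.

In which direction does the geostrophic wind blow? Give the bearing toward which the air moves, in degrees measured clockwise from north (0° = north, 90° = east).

The pressure-gradient force points toward the south (bearing 180°).
Geostrophic balance: in the Southern Hemisphere the Coriolis force deflects motion to the left, so the geostrophic wind blows 90° to the left of the pressure-gradient force (low pressure on the right).
Rotating 180° by 90° counterclockwise gives 090° — the wind blows toward the east.

090°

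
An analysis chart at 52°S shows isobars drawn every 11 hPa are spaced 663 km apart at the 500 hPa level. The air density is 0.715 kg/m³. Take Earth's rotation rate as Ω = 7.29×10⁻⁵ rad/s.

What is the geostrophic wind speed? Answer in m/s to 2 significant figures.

Coriolis parameter at 52°S:
f = 2Ω sin φ = 2 × 7.29×10⁻⁵ × sin 52° = 1.15×10⁻⁴ s⁻¹
Pressure gradient: |∂P/∂n| = 1100 Pa / 663000 m = 1.66×10⁻³ Pa/m
Geostrophic balance (pressure-gradient force = Coriolis force):
V_g = (1/(fρ)) |∂P/∂n| = 1.66×10⁻³ / (1.15×10⁻⁴ × 0.715) = 20.2 m/s

20 m/s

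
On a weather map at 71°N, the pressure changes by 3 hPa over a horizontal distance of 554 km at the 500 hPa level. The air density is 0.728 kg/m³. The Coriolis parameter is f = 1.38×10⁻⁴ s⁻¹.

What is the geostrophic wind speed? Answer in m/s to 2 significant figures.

Pressure gradient: |∂P/∂n| = 300 Pa / 554000 m = 5.42×10⁻⁴ Pa/m
Geostrophic balance (pressure-gradient force = Coriolis force):
V_g = (1/(fρ)) |∂P/∂n| = 5.42×10⁻⁴ / (1.38×10⁻⁴ × 0.728) = 5.39 m/s

5.4 m/s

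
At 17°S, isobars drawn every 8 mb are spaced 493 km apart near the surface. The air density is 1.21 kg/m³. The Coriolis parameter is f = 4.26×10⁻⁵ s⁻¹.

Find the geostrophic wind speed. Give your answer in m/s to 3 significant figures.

Pressure gradient: |∂P/∂n| = 800 Pa / 493000 m = 1.62×10⁻³ Pa/m
Geostrophic balance (pressure-gradient force = Coriolis force):
V_g = (1/(fρ)) |∂P/∂n| = 1.62×10⁻³ / (4.26×10⁻⁵ × 1.21) = 31.5 m/s

31.5 m/s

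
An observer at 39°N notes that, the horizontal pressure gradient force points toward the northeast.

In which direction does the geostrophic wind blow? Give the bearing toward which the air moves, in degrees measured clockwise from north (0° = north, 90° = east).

135°

The pressure-gradient force points toward the northeast (bearing 045°).
Geostrophic balance: in the Northern Hemisphere the Coriolis force deflects motion to the right, so the geostrophic wind blows 90° to the right of the pressure-gradient force (low pressure on the left).
Rotating 045° by 90° clockwise gives 135° — the wind blows toward the southeast.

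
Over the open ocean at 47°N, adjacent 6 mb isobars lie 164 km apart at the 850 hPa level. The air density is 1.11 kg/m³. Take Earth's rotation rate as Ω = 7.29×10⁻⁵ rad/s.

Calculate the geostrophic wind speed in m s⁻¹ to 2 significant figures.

Coriolis parameter at 47°N:
f = 2Ω sin φ = 2 × 7.29×10⁻⁵ × sin 47° = 1.07×10⁻⁴ s⁻¹
Pressure gradient: |∂P/∂n| = 600 Pa / 164000 m = 3.66×10⁻³ Pa/m
Geostrophic balance (pressure-gradient force = Coriolis force):
V_g = (1/(fρ)) |∂P/∂n| = 3.66×10⁻³ / (1.07×10⁻⁴ × 1.11) = 30.9 m/s

31 m s⁻¹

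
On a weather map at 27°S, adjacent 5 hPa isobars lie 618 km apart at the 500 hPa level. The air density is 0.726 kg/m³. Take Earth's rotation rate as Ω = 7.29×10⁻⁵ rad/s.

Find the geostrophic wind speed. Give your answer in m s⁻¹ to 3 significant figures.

16.8 m s⁻¹

Coriolis parameter at 27°S:
f = 2Ω sin φ = 2 × 7.29×10⁻⁵ × sin 27° = 6.62×10⁻⁵ s⁻¹
Pressure gradient: |∂P/∂n| = 500 Pa / 618000 m = 8.09×10⁻⁴ Pa/m
Geostrophic balance (pressure-gradient force = Coriolis force):
V_g = (1/(fρ)) |∂P/∂n| = 8.09×10⁻⁴ / (6.62×10⁻⁵ × 0.726) = 16.8 m/s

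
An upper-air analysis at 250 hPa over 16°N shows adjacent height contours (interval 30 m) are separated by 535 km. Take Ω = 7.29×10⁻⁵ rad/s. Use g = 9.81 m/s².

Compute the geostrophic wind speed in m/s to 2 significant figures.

14 m/s

Coriolis parameter at 16°N:
f = 2Ω sin φ = 2 × 7.29×10⁻⁵ × sin 16° = 4.02×10⁻⁵ s⁻¹
Height gradient: |∂Z/∂n| = 30 m / 535000 m = 5.61×10⁻⁵
On a pressure surface, geostrophic balance gives V_g = (g/f)|∂Z/∂n|:
V_g = 9.81 × 5.61×10⁻⁵ / 4.02×10⁻⁵ = 13.7 m/s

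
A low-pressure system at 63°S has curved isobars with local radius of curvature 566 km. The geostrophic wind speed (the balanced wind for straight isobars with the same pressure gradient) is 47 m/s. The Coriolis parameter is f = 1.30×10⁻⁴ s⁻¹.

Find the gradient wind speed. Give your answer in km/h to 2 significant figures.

Around a low, centrifugal force acts outward with Coriolis, so pressure-gradient force balances both:
(1/ρ)|∂P/∂n| = fV + V²/R  →  V² + fR·V − fR·V_g = 0
With fR = 1.30×10⁻⁴ × 566×10³ m = 73.6 m/s:
V = [−fR + √((fR)² + 4 fR V_g)]/2 = [−73.6 + √(73.6² + 4×73.6×47)]/2 = 32.6 m/s
Subgeostrophic (V < V_g = 47 m/s), as expected around a low.
Converting: 32.6 m/s × 3.6 = 120 km/h

120 km/h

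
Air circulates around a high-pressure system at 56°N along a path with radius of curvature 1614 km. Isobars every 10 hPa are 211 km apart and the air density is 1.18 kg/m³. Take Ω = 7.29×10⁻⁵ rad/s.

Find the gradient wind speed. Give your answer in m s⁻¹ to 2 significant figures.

42 m s⁻¹

Coriolis parameter at 56°N:
f = 2Ω sin φ = 2 × 7.29×10⁻⁵ × sin 56° = 1.21×10⁻⁴ s⁻¹
Pressure gradient: |∂P/∂n| = 1000 Pa / 211000 m = 4.74×10⁻³ Pa/m
Geostrophic speed: V_g = |∂P/∂n|/(fρ) = 4.74×10⁻³/(1.21×10⁻⁴ × 1.18) = 33.2 m/s
Around a high, pressure-gradient force acts outward with centrifugal, so Coriolis balances both:
fV = (1/ρ)|∂P/∂n| + V²/R  →  V² − fR·V + fR·V_g = 0
With fR = 1.21×10⁻⁴ × 1614×10³ m = 195 m/s:
V = [fR − √((fR)² − 4 fR V_g)]/2 = [195 − √(195² − 4×195×33.2)]/2 = 42.5 m/s
Supergeostrophic (V > V_g = 33.2 m/s), as expected around a high.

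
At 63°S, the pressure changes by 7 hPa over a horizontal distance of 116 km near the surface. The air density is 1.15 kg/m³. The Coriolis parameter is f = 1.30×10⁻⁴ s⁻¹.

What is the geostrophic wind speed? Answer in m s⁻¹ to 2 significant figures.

Pressure gradient: |∂P/∂n| = 700 Pa / 116000 m = 6.03×10⁻³ Pa/m
Geostrophic balance (pressure-gradient force = Coriolis force):
V_g = (1/(fρ)) |∂P/∂n| = 6.03×10⁻³ / (1.30×10⁻⁴ × 1.15) = 40.4 m/s

40 m s⁻¹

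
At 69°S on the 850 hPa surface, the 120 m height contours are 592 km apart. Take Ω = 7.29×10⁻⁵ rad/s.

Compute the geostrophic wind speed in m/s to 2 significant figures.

Coriolis parameter at 69°S:
f = 2Ω sin φ = 2 × 7.29×10⁻⁵ × sin 69° = 1.36×10⁻⁴ s⁻¹
Height gradient: |∂Z/∂n| = 120 m / 592000 m = 2.03×10⁻⁴
On a pressure surface, geostrophic balance gives V_g = (g/f)|∂Z/∂n|:
V_g = 9.81 × 2.03×10⁻⁴ / 1.36×10⁻⁴ = 14.6 m/s

15 m/s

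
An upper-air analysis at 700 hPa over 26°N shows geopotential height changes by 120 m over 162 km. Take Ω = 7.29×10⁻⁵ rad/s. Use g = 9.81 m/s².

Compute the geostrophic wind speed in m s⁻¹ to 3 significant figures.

Coriolis parameter at 26°N:
f = 2Ω sin φ = 2 × 7.29×10⁻⁵ × sin 26° = 6.39×10⁻⁵ s⁻¹
Height gradient: |∂Z/∂n| = 120 m / 162000 m = 7.41×10⁻⁴
On a pressure surface, geostrophic balance gives V_g = (g/f)|∂Z/∂n|:
V_g = 9.81 × 7.41×10⁻⁴ / 6.39×10⁻⁵ = 114 m/s

114 m s⁻¹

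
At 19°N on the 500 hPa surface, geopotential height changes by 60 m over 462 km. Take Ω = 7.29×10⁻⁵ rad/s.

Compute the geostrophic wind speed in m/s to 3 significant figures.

Coriolis parameter at 19°N:
f = 2Ω sin φ = 2 × 7.29×10⁻⁵ × sin 19° = 4.75×10⁻⁵ s⁻¹
Height gradient: |∂Z/∂n| = 60 m / 462000 m = 1.30×10⁻⁴
On a pressure surface, geostrophic balance gives V_g = (g/f)|∂Z/∂n|:
V_g = 9.81 × 1.30×10⁻⁴ / 4.75×10⁻⁵ = 26.8 m/s

26.8 m/s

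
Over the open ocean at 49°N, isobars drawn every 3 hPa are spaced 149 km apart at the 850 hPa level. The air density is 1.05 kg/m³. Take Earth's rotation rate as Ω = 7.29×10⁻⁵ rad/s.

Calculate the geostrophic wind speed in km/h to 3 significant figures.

Coriolis parameter at 49°N:
f = 2Ω sin φ = 2 × 7.29×10⁻⁵ × sin 49° = 1.10×10⁻⁴ s⁻¹
Pressure gradient: |∂P/∂n| = 300 Pa / 149000 m = 2.01×10⁻³ Pa/m
Geostrophic balance (pressure-gradient force = Coriolis force):
V_g = (1/(fρ)) |∂P/∂n| = 2.01×10⁻³ / (1.10×10⁻⁴ × 1.05) = 17.4 m/s
Converting: 17.4 m/s × 3.6 = 62.7 km/h

62.7 km/h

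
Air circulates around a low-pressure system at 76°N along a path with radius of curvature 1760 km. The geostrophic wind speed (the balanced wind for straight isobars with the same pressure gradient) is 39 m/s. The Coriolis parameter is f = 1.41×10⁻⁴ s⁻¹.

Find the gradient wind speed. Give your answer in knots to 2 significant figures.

67 knots

Around a low, centrifugal force acts outward with Coriolis, so pressure-gradient force balances both:
(1/ρ)|∂P/∂n| = fV + V²/R  →  V² + fR·V − fR·V_g = 0
With fR = 1.41×10⁻⁴ × 1760×10³ m = 248 m/s:
V = [−fR + √((fR)² + 4 fR V_g)]/2 = [−248 + √(248² + 4×248×39)]/2 = 34.3 m/s
Subgeostrophic (V < V_g = 39 m/s), as expected around a low.
Converting: 34.3 m/s × 1.944 = 67 knots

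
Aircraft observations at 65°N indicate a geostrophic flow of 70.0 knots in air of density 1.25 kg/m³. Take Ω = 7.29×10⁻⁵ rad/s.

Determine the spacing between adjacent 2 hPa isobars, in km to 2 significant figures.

34 km

Coriolis parameter at 65°N:
f = 2Ω sin φ = 2 × 7.29×10⁻⁵ × sin 65° = 1.32×10⁻⁴ s⁻¹
Wind speed in SI: 70.0 knots = 36.0 m/s
Geostrophic balance rearranged: |∂P/∂n| = f ρ V_g
|∂P/∂n| = 1.32×10⁻⁴ × 1.25 × 36.0 = 5.95×10⁻³ Pa/m
Isobar spacing: Δn = ΔP/|∂P/∂n| = 200 Pa / 5.95×10⁻³ Pa/m = 33624 m ≈ 34 km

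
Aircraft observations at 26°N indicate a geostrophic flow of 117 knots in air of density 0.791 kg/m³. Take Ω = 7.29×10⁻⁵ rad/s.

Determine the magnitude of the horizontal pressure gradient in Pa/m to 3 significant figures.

Coriolis parameter at 26°N:
f = 2Ω sin φ = 2 × 7.29×10⁻⁵ × sin 26° = 6.39×10⁻⁵ s⁻¹
Wind speed in SI: 117 knots = 60.2 m/s
Geostrophic balance rearranged: |∂P/∂n| = f ρ V_g
|∂P/∂n| = 6.39×10⁻⁵ × 0.791 × 60.2 = 3.04×10⁻³ Pa/m

3.04×10⁻³ Pa/m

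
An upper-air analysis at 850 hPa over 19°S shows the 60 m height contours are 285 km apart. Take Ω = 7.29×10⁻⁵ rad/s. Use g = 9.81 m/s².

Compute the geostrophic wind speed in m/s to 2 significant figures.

44 m/s

Coriolis parameter at 19°S:
f = 2Ω sin φ = 2 × 7.29×10⁻⁵ × sin 19° = 4.75×10⁻⁵ s⁻¹
Height gradient: |∂Z/∂n| = 60 m / 285000 m = 2.11×10⁻⁴
On a pressure surface, geostrophic balance gives V_g = (g/f)|∂Z/∂n|:
V_g = 9.81 × 2.11×10⁻⁴ / 4.75×10⁻⁵ = 43.5 m/s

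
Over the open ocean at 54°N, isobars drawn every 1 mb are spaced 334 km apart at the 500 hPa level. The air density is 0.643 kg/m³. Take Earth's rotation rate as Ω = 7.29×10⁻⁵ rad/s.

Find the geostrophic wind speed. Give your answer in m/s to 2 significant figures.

Coriolis parameter at 54°N:
f = 2Ω sin φ = 2 × 7.29×10⁻⁵ × sin 54° = 1.18×10⁻⁴ s⁻¹
Pressure gradient: |∂P/∂n| = 100 Pa / 334000 m = 2.99×10⁻⁴ Pa/m
Geostrophic balance (pressure-gradient force = Coriolis force):
V_g = (1/(fρ)) |∂P/∂n| = 2.99×10⁻⁴ / (1.18×10⁻⁴ × 0.643) = 3.95 m/s

3.9 m/s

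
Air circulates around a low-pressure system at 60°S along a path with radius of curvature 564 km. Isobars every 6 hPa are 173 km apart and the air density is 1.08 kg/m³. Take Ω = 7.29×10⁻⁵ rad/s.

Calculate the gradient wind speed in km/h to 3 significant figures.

71.6 km/h

Coriolis parameter at 60°S:
f = 2Ω sin φ = 2 × 7.29×10⁻⁵ × sin 60° = 1.26×10⁻⁴ s⁻¹
Pressure gradient: |∂P/∂n| = 600 Pa / 173000 m = 3.47×10⁻³ Pa/m
Geostrophic speed: V_g = |∂P/∂n|/(fρ) = 3.47×10⁻³/(1.26×10⁻⁴ × 1.08) = 25.4 m/s
Around a low, centrifugal force acts outward with Coriolis, so pressure-gradient force balances both:
(1/ρ)|∂P/∂n| = fV + V²/R  →  V² + fR·V − fR·V_g = 0
With fR = 1.26×10⁻⁴ × 564×10³ m = 71.2 m/s:
V = [−fR + √((fR)² + 4 fR V_g)]/2 = [−71.2 + √(71.2² + 4×71.2×25.4)]/2 = 19.9 m/s
Subgeostrophic (V < V_g = 25.4 m/s), as expected around a low.
Converting: 19.9 m/s × 3.6 = 71.6 km/h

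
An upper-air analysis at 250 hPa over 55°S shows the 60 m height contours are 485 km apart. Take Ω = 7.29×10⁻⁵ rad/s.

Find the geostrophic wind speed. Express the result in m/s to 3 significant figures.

Coriolis parameter at 55°S:
f = 2Ω sin φ = 2 × 7.29×10⁻⁵ × sin 55° = 1.19×10⁻⁴ s⁻¹
Height gradient: |∂Z/∂n| = 60 m / 485000 m = 1.24×10⁻⁴
On a pressure surface, geostrophic balance gives V_g = (g/f)|∂Z/∂n|:
V_g = 9.81 × 1.24×10⁻⁴ / 1.19×10⁻⁴ = 10.2 m/s

10.2 m/s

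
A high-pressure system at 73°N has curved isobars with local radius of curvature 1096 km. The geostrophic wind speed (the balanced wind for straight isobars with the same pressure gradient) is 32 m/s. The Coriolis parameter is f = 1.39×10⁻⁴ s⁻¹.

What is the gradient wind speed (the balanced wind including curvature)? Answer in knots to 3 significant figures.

88.9 knots

Around a high, pressure-gradient force acts outward with centrifugal, so Coriolis balances both:
fV = (1/ρ)|∂P/∂n| + V²/R  →  V² − fR·V + fR·V_g = 0
With fR = 1.39×10⁻⁴ × 1096×10³ m = 152 m/s:
V = [fR − √((fR)² − 4 fR V_g)]/2 = [152 − √(152² − 4×152×32)]/2 = 45.7 m/s
Supergeostrophic (V > V_g = 32 m/s), as expected around a high.
Converting: 45.7 m/s × 1.944 = 88.9 knots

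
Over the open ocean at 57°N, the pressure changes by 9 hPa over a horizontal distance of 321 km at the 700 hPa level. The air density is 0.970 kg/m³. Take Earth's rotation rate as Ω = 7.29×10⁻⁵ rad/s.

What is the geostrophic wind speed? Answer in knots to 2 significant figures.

Coriolis parameter at 57°N:
f = 2Ω sin φ = 2 × 7.29×10⁻⁵ × sin 57° = 1.22×10⁻⁴ s⁻¹
Pressure gradient: |∂P/∂n| = 900 Pa / 321000 m = 2.80×10⁻³ Pa/m
Geostrophic balance (pressure-gradient force = Coriolis force):
V_g = (1/(fρ)) |∂P/∂n| = 2.80×10⁻³ / (1.22×10⁻⁴ × 0.970) = 23.6 m/s
Converting: 23.6 m/s × 1.944 = 46 knots

46 knots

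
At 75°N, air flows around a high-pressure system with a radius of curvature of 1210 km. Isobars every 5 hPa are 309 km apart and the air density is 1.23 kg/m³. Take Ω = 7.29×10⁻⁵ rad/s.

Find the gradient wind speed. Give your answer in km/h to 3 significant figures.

35.7 km/h

Coriolis parameter at 75°N:
f = 2Ω sin φ = 2 × 7.29×10⁻⁵ × sin 75° = 1.41×10⁻⁴ s⁻¹
Pressure gradient: |∂P/∂n| = 500 Pa / 309000 m = 1.62×10⁻³ Pa/m
Geostrophic speed: V_g = |∂P/∂n|/(fρ) = 1.62×10⁻³/(1.41×10⁻⁴ × 1.23) = 9.34 m/s
Around a high, pressure-gradient force acts outward with centrifugal, so Coriolis balances both:
fV = (1/ρ)|∂P/∂n| + V²/R  →  V² − fR·V + fR·V_g = 0
With fR = 1.41×10⁻⁴ × 1210×10³ m = 170 m/s:
V = [fR − √((fR)² − 4 fR V_g)]/2 = [170 − √(170² − 4×170×9.34)]/2 = 9.92 m/s
Supergeostrophic (V > V_g = 9.34 m/s), as expected around a high.
Converting: 9.92 m/s × 3.6 = 35.7 km/h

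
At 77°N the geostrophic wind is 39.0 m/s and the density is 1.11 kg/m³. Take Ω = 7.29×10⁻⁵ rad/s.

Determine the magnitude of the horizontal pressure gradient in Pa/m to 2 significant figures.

6.1×10⁻³ Pa/m

Coriolis parameter at 77°N:
f = 2Ω sin φ = 2 × 7.29×10⁻⁵ × sin 77° = 1.42×10⁻⁴ s⁻¹
Geostrophic balance rearranged: |∂P/∂n| = f ρ V_g
|∂P/∂n| = 1.42×10⁻⁴ × 1.11 × 39.0 = 6.15×10⁻³ Pa/m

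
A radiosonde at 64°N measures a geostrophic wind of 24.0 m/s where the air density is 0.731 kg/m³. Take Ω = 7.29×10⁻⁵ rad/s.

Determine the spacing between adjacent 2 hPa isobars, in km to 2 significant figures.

Coriolis parameter at 64°N:
f = 2Ω sin φ = 2 × 7.29×10⁻⁵ × sin 64° = 1.31×10⁻⁴ s⁻¹
Geostrophic balance rearranged: |∂P/∂n| = f ρ V_g
|∂P/∂n| = 1.31×10⁻⁴ × 0.731 × 24.0 = 2.30×10⁻³ Pa/m
Isobar spacing: Δn = ΔP/|∂P/∂n| = 200 Pa / 2.30×10⁻³ Pa/m = 86993 m ≈ 87 km

87 km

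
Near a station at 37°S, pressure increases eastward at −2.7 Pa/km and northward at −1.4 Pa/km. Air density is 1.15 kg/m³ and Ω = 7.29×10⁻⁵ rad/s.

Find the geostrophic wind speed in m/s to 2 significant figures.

Coriolis parameter at 37°S:
f = 2Ω sin φ = 2 × 7.29×10⁻⁵ × sin 37° = 8.77×10⁻⁵ s⁻¹
In the Southern Hemisphere f is negative: f = −8.77×10⁻⁵ s⁻¹.
Component geostrophic relations (x east, y north):
u_g = −(1/(fρ)) ∂P/∂y,  v_g = (1/(fρ)) ∂P/∂x
u_g = −(−1.4×10⁻³)/(−8.77×10⁻⁵ × 1.15) = −13.9 m/s;  v_g = (−2.7×10⁻³)/(−8.77×10⁻⁵ × 1.15) = 26.8 m/s
|V_g| = √(u_g² + v_g²) = 30.1 m/s

30 m/s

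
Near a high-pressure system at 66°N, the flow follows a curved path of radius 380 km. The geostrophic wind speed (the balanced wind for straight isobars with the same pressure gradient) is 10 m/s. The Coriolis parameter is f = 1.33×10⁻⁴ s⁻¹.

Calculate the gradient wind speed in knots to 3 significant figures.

26.7 knots

Around a high, pressure-gradient force acts outward with centrifugal, so Coriolis balances both:
fV = (1/ρ)|∂P/∂n| + V²/R  →  V² − fR·V + fR·V_g = 0
With fR = 1.33×10⁻⁴ × 380×10³ m = 50.5 m/s:
V = [fR − √((fR)² − 4 fR V_g)]/2 = [50.5 − √(50.5² − 4×50.5×10)]/2 = 13.7 m/s
Supergeostrophic (V > V_g = 10 m/s), as expected around a high.
Converting: 13.7 m/s × 1.944 = 26.7 knots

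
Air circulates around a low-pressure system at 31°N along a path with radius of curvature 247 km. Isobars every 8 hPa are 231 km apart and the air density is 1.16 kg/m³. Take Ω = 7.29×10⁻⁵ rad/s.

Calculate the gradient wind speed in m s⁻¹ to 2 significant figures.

Coriolis parameter at 31°N:
f = 2Ω sin φ = 2 × 7.29×10⁻⁵ × sin 31° = 7.51×10⁻⁵ s⁻¹
Pressure gradient: |∂P/∂n| = 800 Pa / 231000 m = 3.46×10⁻³ Pa/m
Geostrophic speed: V_g = |∂P/∂n|/(fρ) = 3.46×10⁻³/(7.51×10⁻⁵ × 1.16) = 39.8 m/s
Around a low, centrifugal force acts outward with Coriolis, so pressure-gradient force balances both:
(1/ρ)|∂P/∂n| = fV + V²/R  →  V² + fR·V − fR·V_g = 0
With fR = 7.51×10⁻⁵ × 247×10³ m = 18.5 m/s:
V = [−fR + √((fR)² + 4 fR V_g)]/2 = [−18.5 + √(18.5² + 4×18.5×39.8)]/2 = 19.4 m/s
Subgeostrophic (V < V_g = 39.8 m/s), as expected around a low.

19 m s⁻¹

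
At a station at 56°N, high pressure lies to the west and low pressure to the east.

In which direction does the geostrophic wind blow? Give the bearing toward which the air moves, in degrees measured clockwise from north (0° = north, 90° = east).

180°

The pressure-gradient force points toward the east (bearing 090°).
Geostrophic balance: in the Northern Hemisphere the Coriolis force deflects motion to the right, so the geostrophic wind blows 90° to the right of the pressure-gradient force (low pressure on the left).
Rotating 090° by 90° clockwise gives 180° — the wind blows toward the south.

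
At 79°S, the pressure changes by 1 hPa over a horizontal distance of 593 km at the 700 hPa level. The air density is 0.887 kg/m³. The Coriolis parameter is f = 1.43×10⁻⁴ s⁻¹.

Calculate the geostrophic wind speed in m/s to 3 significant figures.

Pressure gradient: |∂P/∂n| = 100 Pa / 593000 m = 1.69×10⁻⁴ Pa/m
Geostrophic balance (pressure-gradient force = Coriolis force):
V_g = (1/(fρ)) |∂P/∂n| = 1.69×10⁻⁴ / (1.43×10⁻⁴ × 0.887) = 1.33 m/s

1.33 m/s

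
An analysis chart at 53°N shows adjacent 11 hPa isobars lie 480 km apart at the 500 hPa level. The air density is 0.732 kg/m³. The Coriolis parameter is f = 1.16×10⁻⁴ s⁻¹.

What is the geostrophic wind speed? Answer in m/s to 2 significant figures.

Pressure gradient: |∂P/∂n| = 1100 Pa / 480000 m = 2.29×10⁻³ Pa/m
Geostrophic balance (pressure-gradient force = Coriolis force):
V_g = (1/(fρ)) |∂P/∂n| = 2.29×10⁻³ / (1.16×10⁻⁴ × 0.732) = 27.0 m/s

27 m/s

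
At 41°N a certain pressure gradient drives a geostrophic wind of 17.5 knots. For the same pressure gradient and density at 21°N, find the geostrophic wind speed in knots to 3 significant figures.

With the same pressure gradient and density, V_g ∝ 1/f ∝ 1/sin φ.
V₂ = V₁ · sin φ₁ / sin φ₂ = 17.5 × sin 41° / sin 21°
V₂ = 17.5 × 0.6561/0.3584 = 32.0 knots

32.0 knots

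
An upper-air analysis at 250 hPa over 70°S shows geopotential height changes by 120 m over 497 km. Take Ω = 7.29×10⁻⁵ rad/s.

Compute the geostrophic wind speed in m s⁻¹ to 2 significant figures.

17 m s⁻¹

Coriolis parameter at 70°S:
f = 2Ω sin φ = 2 × 7.29×10⁻⁵ × sin 70° = 1.37×10⁻⁴ s⁻¹
Height gradient: |∂Z/∂n| = 120 m / 497000 m = 2.41×10⁻⁴
On a pressure surface, geostrophic balance gives V_g = (g/f)|∂Z/∂n|:
V_g = 9.81 × 2.41×10⁻⁴ / 1.37×10⁻⁴ = 17.3 m/s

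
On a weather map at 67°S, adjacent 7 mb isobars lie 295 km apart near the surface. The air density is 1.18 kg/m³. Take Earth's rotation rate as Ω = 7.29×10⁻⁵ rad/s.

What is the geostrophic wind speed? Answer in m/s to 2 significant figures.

15 m/s

Coriolis parameter at 67°S:
f = 2Ω sin φ = 2 × 7.29×10⁻⁵ × sin 67° = 1.34×10⁻⁴ s⁻¹
Pressure gradient: |∂P/∂n| = 700 Pa / 295000 m = 2.37×10⁻³ Pa/m
Geostrophic balance (pressure-gradient force = Coriolis force):
V_g = (1/(fρ)) |∂P/∂n| = 2.37×10⁻³ / (1.34×10⁻⁴ × 1.18) = 15.0 m/s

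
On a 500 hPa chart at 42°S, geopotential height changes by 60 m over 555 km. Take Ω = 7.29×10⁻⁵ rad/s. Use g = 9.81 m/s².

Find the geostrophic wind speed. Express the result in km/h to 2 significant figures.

39 km/h

Coriolis parameter at 42°S:
f = 2Ω sin φ = 2 × 7.29×10⁻⁵ × sin 42° = 9.76×10⁻⁵ s⁻¹
Height gradient: |∂Z/∂n| = 60 m / 555000 m = 1.08×10⁻⁴
On a pressure surface, geostrophic balance gives V_g = (g/f)|∂Z/∂n|:
V_g = 9.81 × 1.08×10⁻⁴ / 9.76×10⁻⁵ = 10.9 m/s
Converting: 10.9 m/s × 3.6 = 39 km/h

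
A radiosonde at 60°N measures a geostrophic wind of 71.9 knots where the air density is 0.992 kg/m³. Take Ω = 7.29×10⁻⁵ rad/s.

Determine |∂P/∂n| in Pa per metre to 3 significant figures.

4.63×10⁻³ Pa/m

Coriolis parameter at 60°N:
f = 2Ω sin φ = 2 × 7.29×10⁻⁵ × sin 60° = 1.26×10⁻⁴ s⁻¹
Wind speed in SI: 71.9 knots = 37.0 m/s
Geostrophic balance rearranged: |∂P/∂n| = f ρ V_g
|∂P/∂n| = 1.26×10⁻⁴ × 0.992 × 37.0 = 4.63×10⁻³ Pa/m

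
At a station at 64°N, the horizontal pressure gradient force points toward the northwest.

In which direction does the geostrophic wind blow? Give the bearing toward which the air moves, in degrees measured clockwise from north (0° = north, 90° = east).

045°

The pressure-gradient force points toward the northwest (bearing 315°).
Geostrophic balance: in the Northern Hemisphere the Coriolis force deflects motion to the right, so the geostrophic wind blows 90° to the right of the pressure-gradient force (low pressure on the left).
Rotating 315° by 90° clockwise gives 045° — the wind blows toward the northeast.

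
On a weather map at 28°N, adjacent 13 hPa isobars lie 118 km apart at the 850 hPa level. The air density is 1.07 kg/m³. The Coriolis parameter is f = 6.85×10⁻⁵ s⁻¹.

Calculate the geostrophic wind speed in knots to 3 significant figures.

292 knots

Pressure gradient: |∂P/∂n| = 1300 Pa / 118000 m = 1.10×10⁻² Pa/m
Geostrophic balance (pressure-gradient force = Coriolis force):
V_g = (1/(fρ)) |∂P/∂n| = 1.10×10⁻² / (6.85×10⁻⁵ × 1.07) = 150 m/s
Converting: 150 m/s × 1.944 = 292 knots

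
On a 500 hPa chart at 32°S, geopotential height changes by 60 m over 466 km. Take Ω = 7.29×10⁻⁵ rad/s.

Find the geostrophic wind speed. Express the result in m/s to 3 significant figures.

16.3 m/s

Coriolis parameter at 32°S:
f = 2Ω sin φ = 2 × 7.29×10⁻⁵ × sin 32° = 7.73×10⁻⁵ s⁻¹
Height gradient: |∂Z/∂n| = 60 m / 466000 m = 1.29×10⁻⁴
On a pressure surface, geostrophic balance gives V_g = (g/f)|∂Z/∂n|:
V_g = 9.81 × 1.29×10⁻⁴ / 7.73×10⁻⁵ = 16.3 m/s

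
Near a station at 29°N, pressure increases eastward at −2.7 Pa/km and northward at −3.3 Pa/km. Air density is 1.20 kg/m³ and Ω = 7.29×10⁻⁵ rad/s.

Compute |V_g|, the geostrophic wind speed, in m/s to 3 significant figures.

Coriolis parameter at 29°N:
f = 2Ω sin φ = 2 × 7.29×10⁻⁵ × sin 29° = 7.07×10⁻⁵ s⁻¹
Component geostrophic relations (x east, y north):
u_g = −(1/(fρ)) ∂P/∂y,  v_g = (1/(fρ)) ∂P/∂x
u_g = −(−3.3×10⁻³)/(7.07×10⁻⁵ × 1.20) = 38.9 m/s;  v_g = (−2.7×10⁻³)/(7.07×10⁻⁵ × 1.20) = −31.8 m/s
|V_g| = √(u_g² + v_g²) = 50.3 m/s

50.3 m/s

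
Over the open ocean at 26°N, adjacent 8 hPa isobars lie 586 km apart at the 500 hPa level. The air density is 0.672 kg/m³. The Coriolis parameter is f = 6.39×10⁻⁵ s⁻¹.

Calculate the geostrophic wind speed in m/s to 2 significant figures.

Pressure gradient: |∂P/∂n| = 800 Pa / 586000 m = 1.37×10⁻³ Pa/m
Geostrophic balance (pressure-gradient force = Coriolis force):
V_g = (1/(fρ)) |∂P/∂n| = 1.37×10⁻³ / (6.39×10⁻⁵ × 0.672) = 31.8 m/s

32 m/s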